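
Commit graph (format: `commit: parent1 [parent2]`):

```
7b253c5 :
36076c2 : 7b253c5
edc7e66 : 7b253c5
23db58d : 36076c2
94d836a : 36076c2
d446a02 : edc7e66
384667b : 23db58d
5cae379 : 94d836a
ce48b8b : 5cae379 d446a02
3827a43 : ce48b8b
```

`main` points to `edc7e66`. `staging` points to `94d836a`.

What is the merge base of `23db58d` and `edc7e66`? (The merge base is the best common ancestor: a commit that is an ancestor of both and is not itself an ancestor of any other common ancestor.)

7b253c5

Ancestors of 23db58d: {23db58d, 36076c2, 7b253c5}.
Ancestors of edc7e66: {7b253c5, edc7e66}.
Common ancestors: {7b253c5}.
The only common ancestor is 7b253c5, so it is the merge base.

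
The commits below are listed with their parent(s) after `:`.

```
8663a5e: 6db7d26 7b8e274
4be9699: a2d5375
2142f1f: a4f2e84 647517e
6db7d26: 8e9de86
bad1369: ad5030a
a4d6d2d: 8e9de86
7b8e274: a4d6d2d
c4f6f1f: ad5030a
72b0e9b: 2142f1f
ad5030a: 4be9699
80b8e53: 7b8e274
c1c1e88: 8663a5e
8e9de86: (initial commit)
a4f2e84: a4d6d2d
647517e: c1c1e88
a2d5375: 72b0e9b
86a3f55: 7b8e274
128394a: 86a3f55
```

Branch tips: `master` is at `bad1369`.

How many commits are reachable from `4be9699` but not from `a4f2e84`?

Reachable from 4be9699: {2142f1f, 4be9699, 647517e, 6db7d26, 72b0e9b, 7b8e274, 8663a5e, 8e9de86, a2d5375, a4d6d2d, a4f2e84, c1c1e88}.
Reachable from a4f2e84: {8e9de86, a4d6d2d, a4f2e84}.
In 4be9699's history but not a4f2e84's: {2142f1f, 4be9699, 647517e, 6db7d26, 72b0e9b, 7b8e274, 8663a5e, a2d5375, c1c1e88} — 9 commits.

9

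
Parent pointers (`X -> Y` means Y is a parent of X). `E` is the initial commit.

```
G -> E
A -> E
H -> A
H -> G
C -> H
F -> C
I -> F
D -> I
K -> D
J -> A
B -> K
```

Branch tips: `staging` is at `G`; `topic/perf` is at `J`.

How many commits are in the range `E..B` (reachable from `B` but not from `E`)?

9

Reachable from B: {A, B, C, D, E, F, G, H, I, K}.
Reachable from E: {E}.
In B's history but not E's: {A, B, C, D, F, G, H, I, K} — 9 commits.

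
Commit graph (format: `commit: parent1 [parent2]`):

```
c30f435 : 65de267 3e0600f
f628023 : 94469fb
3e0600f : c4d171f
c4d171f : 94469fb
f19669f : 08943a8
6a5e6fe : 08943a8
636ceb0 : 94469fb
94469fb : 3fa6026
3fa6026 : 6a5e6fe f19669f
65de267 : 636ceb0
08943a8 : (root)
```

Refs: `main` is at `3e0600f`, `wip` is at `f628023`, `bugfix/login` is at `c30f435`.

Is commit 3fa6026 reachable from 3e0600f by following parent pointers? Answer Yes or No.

Yes

Ancestors of 3e0600f (commits reachable by following parents): {08943a8, 3e0600f, 3fa6026, 6a5e6fe, 94469fb, c4d171f, f19669f}.
3fa6026 is in that set, so it is an ancestor of 3e0600f.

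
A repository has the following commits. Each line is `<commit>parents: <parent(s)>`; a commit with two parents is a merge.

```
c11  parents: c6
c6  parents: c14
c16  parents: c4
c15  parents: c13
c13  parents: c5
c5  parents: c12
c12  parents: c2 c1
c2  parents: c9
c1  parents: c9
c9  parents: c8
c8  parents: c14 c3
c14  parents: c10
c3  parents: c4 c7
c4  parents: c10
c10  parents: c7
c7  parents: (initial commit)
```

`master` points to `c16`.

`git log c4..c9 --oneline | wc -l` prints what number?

Reachable from c9: {c10, c14, c3, c4, c7, c8, c9}.
Reachable from c4: {c10, c4, c7}.
In c9's history but not c4's: {c14, c3, c8, c9} — 4 commits.

4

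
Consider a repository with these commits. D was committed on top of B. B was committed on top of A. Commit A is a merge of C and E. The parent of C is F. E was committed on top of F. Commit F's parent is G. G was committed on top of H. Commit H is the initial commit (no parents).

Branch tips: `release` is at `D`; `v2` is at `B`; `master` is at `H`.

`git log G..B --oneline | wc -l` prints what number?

Reachable from B: {A, B, C, E, F, G, H}.
Reachable from G: {G, H}.
In B's history but not G's: {A, B, C, E, F} — 5 commits.

5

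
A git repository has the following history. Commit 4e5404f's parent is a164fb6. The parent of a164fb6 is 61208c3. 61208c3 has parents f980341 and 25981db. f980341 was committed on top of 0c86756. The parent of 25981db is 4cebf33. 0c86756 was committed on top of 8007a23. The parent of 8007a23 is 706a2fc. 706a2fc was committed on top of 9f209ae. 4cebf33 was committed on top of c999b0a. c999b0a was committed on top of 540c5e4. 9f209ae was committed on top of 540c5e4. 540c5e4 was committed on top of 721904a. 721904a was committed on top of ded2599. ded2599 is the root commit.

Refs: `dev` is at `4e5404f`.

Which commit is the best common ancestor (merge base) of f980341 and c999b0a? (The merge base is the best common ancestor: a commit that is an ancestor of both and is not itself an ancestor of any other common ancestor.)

540c5e4

Ancestors of f980341: {0c86756, 540c5e4, 706a2fc, 721904a, 8007a23, 9f209ae, ded2599, f980341}.
Ancestors of c999b0a: {540c5e4, 721904a, c999b0a, ded2599}.
Common ancestors: {540c5e4, 721904a, ded2599}.
Among these, 540c5e4 is not an ancestor of any other common ancestor — it is the merge base.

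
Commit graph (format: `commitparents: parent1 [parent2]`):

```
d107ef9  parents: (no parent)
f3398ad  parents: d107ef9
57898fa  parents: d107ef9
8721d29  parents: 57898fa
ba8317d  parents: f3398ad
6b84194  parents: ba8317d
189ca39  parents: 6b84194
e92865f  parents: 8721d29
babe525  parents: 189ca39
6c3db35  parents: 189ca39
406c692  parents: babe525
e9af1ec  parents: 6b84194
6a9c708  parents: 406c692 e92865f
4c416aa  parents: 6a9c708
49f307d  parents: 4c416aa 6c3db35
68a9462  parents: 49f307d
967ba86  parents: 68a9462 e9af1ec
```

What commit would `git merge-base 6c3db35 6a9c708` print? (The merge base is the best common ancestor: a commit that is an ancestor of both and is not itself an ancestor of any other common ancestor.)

189ca39

Ancestors of 6c3db35: {189ca39, 6b84194, 6c3db35, ba8317d, d107ef9, f3398ad}.
Ancestors of 6a9c708: {189ca39, 406c692, 57898fa, 6a9c708, 6b84194, 8721d29, ba8317d, babe525, d107ef9, e92865f, f3398ad}.
Common ancestors: {189ca39, 6b84194, ba8317d, d107ef9, f3398ad}.
Among these, 189ca39 is not an ancestor of any other common ancestor — it is the merge base.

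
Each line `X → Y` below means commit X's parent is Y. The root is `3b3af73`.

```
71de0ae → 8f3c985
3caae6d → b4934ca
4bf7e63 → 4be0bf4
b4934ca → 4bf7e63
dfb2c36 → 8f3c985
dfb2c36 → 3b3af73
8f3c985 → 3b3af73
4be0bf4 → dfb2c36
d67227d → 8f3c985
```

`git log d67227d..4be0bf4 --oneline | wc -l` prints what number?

Reachable from 4be0bf4: {3b3af73, 4be0bf4, 8f3c985, dfb2c36}.
Reachable from d67227d: {3b3af73, 8f3c985, d67227d}.
In 4be0bf4's history but not d67227d's: {4be0bf4, dfb2c36} — 2 commits.

2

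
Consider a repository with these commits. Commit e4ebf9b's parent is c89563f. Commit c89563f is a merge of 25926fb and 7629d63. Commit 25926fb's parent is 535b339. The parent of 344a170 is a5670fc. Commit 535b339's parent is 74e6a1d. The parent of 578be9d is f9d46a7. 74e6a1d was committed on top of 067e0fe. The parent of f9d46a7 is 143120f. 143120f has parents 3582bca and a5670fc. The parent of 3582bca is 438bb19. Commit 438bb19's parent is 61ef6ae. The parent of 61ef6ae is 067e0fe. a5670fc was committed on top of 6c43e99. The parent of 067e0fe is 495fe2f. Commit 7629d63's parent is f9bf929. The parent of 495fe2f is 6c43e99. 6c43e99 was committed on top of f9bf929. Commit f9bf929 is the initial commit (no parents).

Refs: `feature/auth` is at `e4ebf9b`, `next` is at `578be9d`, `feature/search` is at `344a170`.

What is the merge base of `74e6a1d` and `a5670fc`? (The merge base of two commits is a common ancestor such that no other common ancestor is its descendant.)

Ancestors of 74e6a1d: {067e0fe, 495fe2f, 6c43e99, 74e6a1d, f9bf929}.
Ancestors of a5670fc: {6c43e99, a5670fc, f9bf929}.
Common ancestors: {6c43e99, f9bf929}.
Among these, 6c43e99 is not an ancestor of any other common ancestor — it is the merge base.

6c43e99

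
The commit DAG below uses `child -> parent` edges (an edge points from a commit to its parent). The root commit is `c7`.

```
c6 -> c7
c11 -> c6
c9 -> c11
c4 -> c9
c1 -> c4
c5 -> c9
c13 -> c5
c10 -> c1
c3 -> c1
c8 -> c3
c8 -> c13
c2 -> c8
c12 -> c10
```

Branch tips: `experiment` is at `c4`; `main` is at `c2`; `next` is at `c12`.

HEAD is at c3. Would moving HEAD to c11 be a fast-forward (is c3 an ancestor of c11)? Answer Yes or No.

No

A fast-forward from c3 to c11 is possible iff c3 is an ancestor of c11.
Ancestors of c11: {c11, c6, c7}.
c3 is not among them, so fast-forward is not possible.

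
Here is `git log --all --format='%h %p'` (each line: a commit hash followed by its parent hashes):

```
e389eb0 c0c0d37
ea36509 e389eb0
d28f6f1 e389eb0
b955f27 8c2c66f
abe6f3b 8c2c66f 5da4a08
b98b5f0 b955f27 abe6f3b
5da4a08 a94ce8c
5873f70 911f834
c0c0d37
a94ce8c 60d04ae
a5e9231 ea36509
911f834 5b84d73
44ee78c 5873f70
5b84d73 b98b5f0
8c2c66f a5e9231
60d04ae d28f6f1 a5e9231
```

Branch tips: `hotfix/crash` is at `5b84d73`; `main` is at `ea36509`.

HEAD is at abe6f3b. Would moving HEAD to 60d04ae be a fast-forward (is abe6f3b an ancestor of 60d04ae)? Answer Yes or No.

No

A fast-forward from abe6f3b to 60d04ae is possible iff abe6f3b is an ancestor of 60d04ae.
Ancestors of 60d04ae: {60d04ae, a5e9231, c0c0d37, d28f6f1, e389eb0, ea36509}.
abe6f3b is not among them, so fast-forward is not possible.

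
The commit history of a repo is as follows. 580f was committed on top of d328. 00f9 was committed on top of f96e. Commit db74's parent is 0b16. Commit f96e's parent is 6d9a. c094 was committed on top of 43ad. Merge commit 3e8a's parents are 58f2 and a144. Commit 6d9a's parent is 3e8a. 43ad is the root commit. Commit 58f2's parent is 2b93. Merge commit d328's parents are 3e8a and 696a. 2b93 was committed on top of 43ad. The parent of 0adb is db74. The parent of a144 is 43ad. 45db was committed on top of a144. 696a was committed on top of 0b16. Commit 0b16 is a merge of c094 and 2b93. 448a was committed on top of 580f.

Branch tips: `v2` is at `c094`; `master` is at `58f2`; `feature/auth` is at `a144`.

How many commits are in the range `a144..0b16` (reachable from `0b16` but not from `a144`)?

3

Reachable from 0b16: {0b16, 2b93, 43ad, c094}.
Reachable from a144: {43ad, a144}.
In 0b16's history but not a144's: {0b16, 2b93, c094} — 3 commits.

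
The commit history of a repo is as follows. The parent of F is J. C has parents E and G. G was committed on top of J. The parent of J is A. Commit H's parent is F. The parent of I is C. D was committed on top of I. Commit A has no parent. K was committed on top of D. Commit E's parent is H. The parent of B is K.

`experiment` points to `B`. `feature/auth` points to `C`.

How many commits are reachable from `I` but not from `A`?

Reachable from I: {A, C, E, F, G, H, I, J}.
Reachable from A: {A}.
In I's history but not A's: {C, E, F, G, H, I, J} — 7 commits.

7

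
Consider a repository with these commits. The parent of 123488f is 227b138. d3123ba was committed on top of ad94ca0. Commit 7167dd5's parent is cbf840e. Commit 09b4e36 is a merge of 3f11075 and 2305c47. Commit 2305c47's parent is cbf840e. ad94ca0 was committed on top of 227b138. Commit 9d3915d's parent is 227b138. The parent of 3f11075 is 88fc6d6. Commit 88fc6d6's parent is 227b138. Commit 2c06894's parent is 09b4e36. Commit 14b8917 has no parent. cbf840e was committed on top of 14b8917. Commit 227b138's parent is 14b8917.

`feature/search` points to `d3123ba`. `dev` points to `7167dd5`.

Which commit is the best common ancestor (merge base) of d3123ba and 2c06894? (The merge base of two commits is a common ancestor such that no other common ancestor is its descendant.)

Ancestors of d3123ba: {14b8917, 227b138, ad94ca0, d3123ba}.
Ancestors of 2c06894: {09b4e36, 14b8917, 227b138, 2305c47, 2c06894, 3f11075, 88fc6d6, cbf840e}.
Common ancestors: {14b8917, 227b138}.
Among these, 227b138 is not an ancestor of any other common ancestor — it is the merge base.

227b138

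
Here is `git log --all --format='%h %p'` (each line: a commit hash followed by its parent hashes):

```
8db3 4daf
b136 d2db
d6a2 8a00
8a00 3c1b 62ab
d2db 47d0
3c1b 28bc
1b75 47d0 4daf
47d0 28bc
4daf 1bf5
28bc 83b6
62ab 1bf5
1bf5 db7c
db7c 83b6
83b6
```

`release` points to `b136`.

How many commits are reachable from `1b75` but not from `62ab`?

Reachable from 1b75: {1b75, 1bf5, 28bc, 47d0, 4daf, 83b6, db7c}.
Reachable from 62ab: {1bf5, 62ab, 83b6, db7c}.
In 1b75's history but not 62ab's: {1b75, 28bc, 47d0, 4daf} — 4 commits.

4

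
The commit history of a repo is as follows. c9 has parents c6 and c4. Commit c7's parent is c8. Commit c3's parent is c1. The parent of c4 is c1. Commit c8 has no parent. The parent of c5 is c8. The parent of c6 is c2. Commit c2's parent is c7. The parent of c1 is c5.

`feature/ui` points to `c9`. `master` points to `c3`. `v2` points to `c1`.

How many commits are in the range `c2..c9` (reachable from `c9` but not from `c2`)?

5

Reachable from c9: {c1, c2, c4, c5, c6, c7, c8, c9}.
Reachable from c2: {c2, c7, c8}.
In c9's history but not c2's: {c1, c4, c5, c6, c9} — 5 commits.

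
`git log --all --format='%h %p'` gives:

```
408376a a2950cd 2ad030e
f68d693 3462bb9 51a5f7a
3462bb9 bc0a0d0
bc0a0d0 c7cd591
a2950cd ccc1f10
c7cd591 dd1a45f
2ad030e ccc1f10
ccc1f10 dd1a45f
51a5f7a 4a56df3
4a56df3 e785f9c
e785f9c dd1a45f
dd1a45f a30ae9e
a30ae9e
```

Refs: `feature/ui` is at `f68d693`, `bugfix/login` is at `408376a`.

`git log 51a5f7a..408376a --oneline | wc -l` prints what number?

4

Reachable from 408376a: {2ad030e, 408376a, a2950cd, a30ae9e, ccc1f10, dd1a45f}.
Reachable from 51a5f7a: {4a56df3, 51a5f7a, a30ae9e, dd1a45f, e785f9c}.
In 408376a's history but not 51a5f7a's: {2ad030e, 408376a, a2950cd, ccc1f10} — 4 commits.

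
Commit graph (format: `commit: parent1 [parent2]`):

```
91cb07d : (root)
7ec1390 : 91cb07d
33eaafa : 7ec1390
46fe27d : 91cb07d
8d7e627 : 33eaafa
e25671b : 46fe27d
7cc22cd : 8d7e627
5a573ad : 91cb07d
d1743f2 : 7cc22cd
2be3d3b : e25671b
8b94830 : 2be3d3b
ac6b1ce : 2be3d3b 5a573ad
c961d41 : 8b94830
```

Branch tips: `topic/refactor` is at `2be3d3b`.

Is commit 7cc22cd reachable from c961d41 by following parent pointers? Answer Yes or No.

No

Ancestors of c961d41: {2be3d3b, 46fe27d, 8b94830, 91cb07d, c961d41, e25671b}.
7cc22cd is not in that set, so it is not an ancestor of c961d41.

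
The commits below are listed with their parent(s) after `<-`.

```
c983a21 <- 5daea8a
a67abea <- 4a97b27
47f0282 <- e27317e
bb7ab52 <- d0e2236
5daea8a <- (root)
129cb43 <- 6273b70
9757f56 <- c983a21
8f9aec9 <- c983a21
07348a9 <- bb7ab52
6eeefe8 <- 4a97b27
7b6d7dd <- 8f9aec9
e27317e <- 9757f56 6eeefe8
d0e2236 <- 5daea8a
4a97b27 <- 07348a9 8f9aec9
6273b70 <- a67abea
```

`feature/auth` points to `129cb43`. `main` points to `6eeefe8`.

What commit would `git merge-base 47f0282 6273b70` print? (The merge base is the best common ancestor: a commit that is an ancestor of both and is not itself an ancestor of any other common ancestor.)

4a97b27

Ancestors of 47f0282: {07348a9, 47f0282, 4a97b27, 5daea8a, 6eeefe8, 8f9aec9, 9757f56, bb7ab52, c983a21, d0e2236, e27317e}.
Ancestors of 6273b70: {07348a9, 4a97b27, 5daea8a, 6273b70, 8f9aec9, a67abea, bb7ab52, c983a21, d0e2236}.
Common ancestors: {07348a9, 4a97b27, 5daea8a, 8f9aec9, bb7ab52, c983a21, d0e2236}.
Among these, 4a97b27 is not an ancestor of any other common ancestor — it is the merge base.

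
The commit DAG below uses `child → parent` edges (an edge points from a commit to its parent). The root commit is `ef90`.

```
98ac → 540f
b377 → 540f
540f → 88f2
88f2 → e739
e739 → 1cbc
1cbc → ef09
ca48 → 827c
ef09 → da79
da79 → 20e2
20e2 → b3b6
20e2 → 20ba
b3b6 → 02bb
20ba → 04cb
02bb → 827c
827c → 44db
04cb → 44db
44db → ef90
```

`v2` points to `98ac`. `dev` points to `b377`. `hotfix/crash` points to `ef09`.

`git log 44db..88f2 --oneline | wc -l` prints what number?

Reachable from 88f2: {02bb, 04cb, 1cbc, 20ba, 20e2, 44db, 827c, 88f2, b3b6, da79, e739, ef09, ef90}.
Reachable from 44db: {44db, ef90}.
In 88f2's history but not 44db's: {02bb, 04cb, 1cbc, 20ba, 20e2, 827c, 88f2, b3b6, da79, e739, ef09} — 11 commits.

11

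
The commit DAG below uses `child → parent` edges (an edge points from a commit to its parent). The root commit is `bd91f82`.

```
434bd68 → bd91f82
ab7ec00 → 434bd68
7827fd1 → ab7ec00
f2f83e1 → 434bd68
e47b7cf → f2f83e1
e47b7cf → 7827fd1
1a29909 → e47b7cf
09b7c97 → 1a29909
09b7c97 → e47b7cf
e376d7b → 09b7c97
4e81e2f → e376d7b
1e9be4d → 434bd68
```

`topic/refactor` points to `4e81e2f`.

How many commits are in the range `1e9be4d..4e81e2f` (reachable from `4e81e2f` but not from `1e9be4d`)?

Reachable from 4e81e2f: {09b7c97, 1a29909, 434bd68, 4e81e2f, 7827fd1, ab7ec00, bd91f82, e376d7b, e47b7cf, f2f83e1}.
Reachable from 1e9be4d: {1e9be4d, 434bd68, bd91f82}.
In 4e81e2f's history but not 1e9be4d's: {09b7c97, 1a29909, 4e81e2f, 7827fd1, ab7ec00, e376d7b, e47b7cf, f2f83e1} — 8 commits.

8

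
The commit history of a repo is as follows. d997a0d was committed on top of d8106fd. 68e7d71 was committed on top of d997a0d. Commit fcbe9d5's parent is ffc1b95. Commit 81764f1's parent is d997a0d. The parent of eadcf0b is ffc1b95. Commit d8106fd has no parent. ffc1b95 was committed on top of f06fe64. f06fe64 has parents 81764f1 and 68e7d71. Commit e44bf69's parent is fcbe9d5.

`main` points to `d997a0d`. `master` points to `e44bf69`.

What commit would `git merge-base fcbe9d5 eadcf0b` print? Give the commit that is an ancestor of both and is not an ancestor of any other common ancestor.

Ancestors of fcbe9d5: {68e7d71, 81764f1, d8106fd, d997a0d, f06fe64, fcbe9d5, ffc1b95}.
Ancestors of eadcf0b: {68e7d71, 81764f1, d8106fd, d997a0d, eadcf0b, f06fe64, ffc1b95}.
Common ancestors: {68e7d71, 81764f1, d8106fd, d997a0d, f06fe64, ffc1b95}.
Among these, ffc1b95 is not an ancestor of any other common ancestor — it is the merge base.

ffc1b95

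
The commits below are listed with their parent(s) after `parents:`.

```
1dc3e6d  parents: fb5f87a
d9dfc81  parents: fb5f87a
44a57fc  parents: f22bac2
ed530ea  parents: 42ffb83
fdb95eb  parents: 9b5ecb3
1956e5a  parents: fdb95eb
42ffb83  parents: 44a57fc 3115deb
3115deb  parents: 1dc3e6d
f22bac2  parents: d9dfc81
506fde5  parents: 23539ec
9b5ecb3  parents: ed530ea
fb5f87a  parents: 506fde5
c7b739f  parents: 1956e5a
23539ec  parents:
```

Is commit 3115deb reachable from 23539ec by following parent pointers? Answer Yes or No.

Ancestors of 23539ec: {23539ec}.
3115deb is not in that set, so it is not an ancestor of 23539ec.

No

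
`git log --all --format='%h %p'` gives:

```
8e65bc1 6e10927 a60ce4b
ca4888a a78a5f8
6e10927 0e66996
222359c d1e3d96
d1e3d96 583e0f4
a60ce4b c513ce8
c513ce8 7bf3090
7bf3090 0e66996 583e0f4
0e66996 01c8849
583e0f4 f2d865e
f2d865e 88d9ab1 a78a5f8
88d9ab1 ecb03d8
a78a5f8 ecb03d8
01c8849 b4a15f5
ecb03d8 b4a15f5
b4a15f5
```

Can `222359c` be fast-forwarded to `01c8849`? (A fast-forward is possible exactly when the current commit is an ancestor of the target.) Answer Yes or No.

A fast-forward from 222359c to 01c8849 is possible iff 222359c is an ancestor of 01c8849.
Ancestors of 01c8849: {01c8849, b4a15f5}.
222359c is not among them, so fast-forward is not possible.

No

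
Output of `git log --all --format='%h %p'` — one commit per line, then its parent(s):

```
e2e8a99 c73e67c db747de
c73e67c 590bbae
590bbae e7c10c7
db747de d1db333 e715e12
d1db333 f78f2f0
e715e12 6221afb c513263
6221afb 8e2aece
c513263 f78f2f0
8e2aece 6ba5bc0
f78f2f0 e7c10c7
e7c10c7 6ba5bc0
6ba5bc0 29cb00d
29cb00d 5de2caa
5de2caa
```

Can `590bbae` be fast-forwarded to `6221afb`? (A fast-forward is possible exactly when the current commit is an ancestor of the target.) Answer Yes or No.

No

A fast-forward from 590bbae to 6221afb is possible iff 590bbae is an ancestor of 6221afb.
Ancestors of 6221afb: {29cb00d, 5de2caa, 6221afb, 6ba5bc0, 8e2aece}.
590bbae is not among them, so fast-forward is not possible.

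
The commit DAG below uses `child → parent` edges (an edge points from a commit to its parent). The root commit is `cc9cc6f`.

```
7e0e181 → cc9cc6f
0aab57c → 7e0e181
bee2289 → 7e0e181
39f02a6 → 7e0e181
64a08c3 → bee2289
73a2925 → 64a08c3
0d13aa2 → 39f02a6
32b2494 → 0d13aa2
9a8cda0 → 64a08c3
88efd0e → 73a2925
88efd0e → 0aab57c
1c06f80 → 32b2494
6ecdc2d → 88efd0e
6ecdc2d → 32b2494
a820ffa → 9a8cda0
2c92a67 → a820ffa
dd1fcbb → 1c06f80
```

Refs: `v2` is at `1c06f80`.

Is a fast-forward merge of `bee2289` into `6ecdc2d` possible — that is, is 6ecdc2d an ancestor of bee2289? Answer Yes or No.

No

A fast-forward from 6ecdc2d to bee2289 is possible iff 6ecdc2d is an ancestor of bee2289.
Ancestors of bee2289: {7e0e181, bee2289, cc9cc6f}.
6ecdc2d is not among them, so fast-forward is not possible.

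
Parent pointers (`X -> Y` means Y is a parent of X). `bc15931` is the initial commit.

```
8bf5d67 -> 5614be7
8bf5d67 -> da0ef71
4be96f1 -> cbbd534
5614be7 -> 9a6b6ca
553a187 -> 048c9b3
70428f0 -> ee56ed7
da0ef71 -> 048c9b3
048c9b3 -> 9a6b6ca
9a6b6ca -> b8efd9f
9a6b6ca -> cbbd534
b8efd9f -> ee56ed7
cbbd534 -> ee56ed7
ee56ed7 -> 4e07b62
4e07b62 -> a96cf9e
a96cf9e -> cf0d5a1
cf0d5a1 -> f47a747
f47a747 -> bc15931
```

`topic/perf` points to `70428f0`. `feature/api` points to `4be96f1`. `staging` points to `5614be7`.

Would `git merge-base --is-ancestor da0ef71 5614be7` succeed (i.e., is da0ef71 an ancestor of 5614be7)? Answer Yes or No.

No

Ancestors of 5614be7: {4e07b62, 5614be7, 9a6b6ca, a96cf9e, b8efd9f, bc15931, cbbd534, cf0d5a1, ee56ed7, f47a747}.
da0ef71 is not in that set, so it is not an ancestor of 5614be7.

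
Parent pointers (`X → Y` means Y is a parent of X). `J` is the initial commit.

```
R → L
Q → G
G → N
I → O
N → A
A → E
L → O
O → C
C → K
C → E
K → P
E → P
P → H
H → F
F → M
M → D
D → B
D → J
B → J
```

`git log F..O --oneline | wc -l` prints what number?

6

Reachable from O: {B, C, D, E, F, H, J, K, M, O, P}.
Reachable from F: {B, D, F, J, M}.
In O's history but not F's: {C, E, H, K, O, P} — 6 commits.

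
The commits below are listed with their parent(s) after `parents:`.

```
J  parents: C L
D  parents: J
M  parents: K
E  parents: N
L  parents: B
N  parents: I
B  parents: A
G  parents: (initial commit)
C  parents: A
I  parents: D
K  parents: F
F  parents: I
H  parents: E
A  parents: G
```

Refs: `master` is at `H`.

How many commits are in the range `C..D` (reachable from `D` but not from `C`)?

Reachable from D: {A, B, C, D, G, J, L}.
Reachable from C: {A, C, G}.
In D's history but not C's: {B, D, J, L} — 4 commits.

4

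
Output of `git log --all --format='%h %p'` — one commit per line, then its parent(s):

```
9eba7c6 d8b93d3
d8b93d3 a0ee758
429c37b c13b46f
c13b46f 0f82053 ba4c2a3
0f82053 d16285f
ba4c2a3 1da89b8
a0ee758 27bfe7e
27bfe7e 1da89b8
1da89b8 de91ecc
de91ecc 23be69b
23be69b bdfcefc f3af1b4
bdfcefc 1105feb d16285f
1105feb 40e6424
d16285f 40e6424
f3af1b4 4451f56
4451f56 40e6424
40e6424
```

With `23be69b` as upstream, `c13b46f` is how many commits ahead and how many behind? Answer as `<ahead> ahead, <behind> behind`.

Reachable from c13b46f: {0f82053, 1105feb, 1da89b8, 23be69b, 40e6424, 4451f56, ba4c2a3, bdfcefc, c13b46f, d16285f, de91ecc, f3af1b4}.
Reachable from 23be69b: {1105feb, 23be69b, 40e6424, 4451f56, bdfcefc, d16285f, f3af1b4}.
Only in c13b46f's history (ahead): {0f82053, 1da89b8, ba4c2a3, c13b46f, de91ecc} — 5.
Only in 23be69b's history (behind): {} — 0.

5 ahead, 0 behind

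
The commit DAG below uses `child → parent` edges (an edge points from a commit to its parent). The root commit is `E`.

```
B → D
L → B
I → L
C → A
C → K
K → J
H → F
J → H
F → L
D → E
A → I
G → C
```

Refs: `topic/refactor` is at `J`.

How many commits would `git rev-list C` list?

11

Walking parent pointers from C: reachable set = {A, B, C, D, E, F, H, I, J, K, L}.
That is 11 commits.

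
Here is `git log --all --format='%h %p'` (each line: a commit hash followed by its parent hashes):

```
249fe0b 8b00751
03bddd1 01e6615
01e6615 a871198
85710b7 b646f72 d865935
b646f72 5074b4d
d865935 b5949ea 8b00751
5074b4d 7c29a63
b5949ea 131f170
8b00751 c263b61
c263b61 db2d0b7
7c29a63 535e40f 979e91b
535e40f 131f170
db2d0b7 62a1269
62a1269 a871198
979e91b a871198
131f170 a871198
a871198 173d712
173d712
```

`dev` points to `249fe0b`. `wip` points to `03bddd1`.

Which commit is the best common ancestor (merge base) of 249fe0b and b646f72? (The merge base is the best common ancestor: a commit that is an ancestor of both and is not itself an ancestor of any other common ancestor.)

a871198

Ancestors of 249fe0b: {173d712, 249fe0b, 62a1269, 8b00751, a871198, c263b61, db2d0b7}.
Ancestors of b646f72: {131f170, 173d712, 5074b4d, 535e40f, 7c29a63, 979e91b, a871198, b646f72}.
Common ancestors: {173d712, a871198}.
Among these, a871198 is not an ancestor of any other common ancestor — it is the merge base.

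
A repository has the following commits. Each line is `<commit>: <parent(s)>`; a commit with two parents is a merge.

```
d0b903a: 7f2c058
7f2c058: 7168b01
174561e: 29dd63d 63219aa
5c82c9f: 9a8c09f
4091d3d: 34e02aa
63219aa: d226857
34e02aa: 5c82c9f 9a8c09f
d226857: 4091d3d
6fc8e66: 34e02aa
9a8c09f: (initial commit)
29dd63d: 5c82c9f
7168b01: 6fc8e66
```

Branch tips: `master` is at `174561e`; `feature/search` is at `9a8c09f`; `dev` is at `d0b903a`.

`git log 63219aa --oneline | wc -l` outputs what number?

6

Walking parent pointers from 63219aa: reachable set = {34e02aa, 4091d3d, 5c82c9f, 63219aa, 9a8c09f, d226857}.
That is 6 commits.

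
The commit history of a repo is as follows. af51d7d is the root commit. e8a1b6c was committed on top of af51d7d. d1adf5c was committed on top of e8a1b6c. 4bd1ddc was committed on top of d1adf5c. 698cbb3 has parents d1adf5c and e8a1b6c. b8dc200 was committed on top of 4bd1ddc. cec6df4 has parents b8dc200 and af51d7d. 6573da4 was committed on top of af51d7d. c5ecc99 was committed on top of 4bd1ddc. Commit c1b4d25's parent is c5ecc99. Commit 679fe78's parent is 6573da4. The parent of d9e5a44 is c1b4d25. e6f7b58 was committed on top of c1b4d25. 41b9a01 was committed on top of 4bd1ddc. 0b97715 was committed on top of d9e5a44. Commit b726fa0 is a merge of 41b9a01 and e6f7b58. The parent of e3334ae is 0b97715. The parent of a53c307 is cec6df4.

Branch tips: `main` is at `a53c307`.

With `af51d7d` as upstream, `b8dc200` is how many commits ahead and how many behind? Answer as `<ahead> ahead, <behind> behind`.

Reachable from b8dc200: {4bd1ddc, af51d7d, b8dc200, d1adf5c, e8a1b6c}.
Reachable from af51d7d: {af51d7d}.
Only in b8dc200's history (ahead): {4bd1ddc, b8dc200, d1adf5c, e8a1b6c} — 4.
Only in af51d7d's history (behind): {} — 0.

4 ahead, 0 behind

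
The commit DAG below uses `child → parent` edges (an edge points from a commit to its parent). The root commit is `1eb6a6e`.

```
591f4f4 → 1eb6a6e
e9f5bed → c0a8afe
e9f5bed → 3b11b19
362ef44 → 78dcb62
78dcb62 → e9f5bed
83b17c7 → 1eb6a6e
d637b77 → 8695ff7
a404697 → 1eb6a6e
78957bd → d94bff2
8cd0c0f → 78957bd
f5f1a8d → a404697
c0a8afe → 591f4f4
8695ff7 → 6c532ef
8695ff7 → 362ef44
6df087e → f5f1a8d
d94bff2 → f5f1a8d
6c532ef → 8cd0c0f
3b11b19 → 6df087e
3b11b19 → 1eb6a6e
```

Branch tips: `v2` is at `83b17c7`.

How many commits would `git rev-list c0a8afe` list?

3

Walking parent pointers from c0a8afe: reachable set = {1eb6a6e, 591f4f4, c0a8afe}.
That is 3 commits.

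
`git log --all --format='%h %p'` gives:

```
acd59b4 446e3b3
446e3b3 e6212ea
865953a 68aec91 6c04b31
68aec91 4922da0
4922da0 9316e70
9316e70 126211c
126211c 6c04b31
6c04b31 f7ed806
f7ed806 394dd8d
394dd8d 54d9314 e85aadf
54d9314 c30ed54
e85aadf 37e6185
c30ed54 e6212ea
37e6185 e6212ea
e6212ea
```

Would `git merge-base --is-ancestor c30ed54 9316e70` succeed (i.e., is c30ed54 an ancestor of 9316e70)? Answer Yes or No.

Yes

Ancestors of 9316e70 (commits reachable by following parents): {126211c, 37e6185, 394dd8d, 54d9314, 6c04b31, 9316e70, c30ed54, e6212ea, e85aadf, f7ed806}.
c30ed54 is in that set, so it is an ancestor of 9316e70.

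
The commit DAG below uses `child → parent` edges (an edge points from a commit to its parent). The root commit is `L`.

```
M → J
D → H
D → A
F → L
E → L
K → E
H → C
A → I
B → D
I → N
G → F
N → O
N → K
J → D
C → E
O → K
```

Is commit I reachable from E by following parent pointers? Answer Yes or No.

Ancestors of E: {E, L}.
I is not in that set, so it is not an ancestor of E.

No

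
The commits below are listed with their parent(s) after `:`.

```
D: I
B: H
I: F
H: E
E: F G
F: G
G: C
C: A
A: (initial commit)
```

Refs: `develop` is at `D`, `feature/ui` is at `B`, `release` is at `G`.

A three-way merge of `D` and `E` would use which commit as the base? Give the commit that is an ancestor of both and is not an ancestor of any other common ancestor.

F

Ancestors of D: {A, C, D, F, G, I}.
Ancestors of E: {A, C, E, F, G}.
Common ancestors: {A, C, F, G}.
Among these, F is not an ancestor of any other common ancestor — it is the merge base.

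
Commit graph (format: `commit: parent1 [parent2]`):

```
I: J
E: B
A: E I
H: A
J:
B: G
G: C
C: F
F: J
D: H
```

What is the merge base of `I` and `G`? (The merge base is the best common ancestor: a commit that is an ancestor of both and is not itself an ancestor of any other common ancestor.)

Ancestors of I: {I, J}.
Ancestors of G: {C, F, G, J}.
Common ancestors: {J}.
The only common ancestor is J, so it is the merge base.

J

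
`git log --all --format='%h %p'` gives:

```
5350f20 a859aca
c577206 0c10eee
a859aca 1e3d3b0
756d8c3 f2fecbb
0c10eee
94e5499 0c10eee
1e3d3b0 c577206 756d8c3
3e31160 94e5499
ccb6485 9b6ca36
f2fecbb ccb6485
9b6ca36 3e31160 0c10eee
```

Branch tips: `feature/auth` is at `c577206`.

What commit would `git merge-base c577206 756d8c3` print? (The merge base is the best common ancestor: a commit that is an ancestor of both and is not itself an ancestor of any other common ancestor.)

Ancestors of c577206: {0c10eee, c577206}.
Ancestors of 756d8c3: {0c10eee, 3e31160, 756d8c3, 94e5499, 9b6ca36, ccb6485, f2fecbb}.
Common ancestors: {0c10eee}.
The only common ancestor is 0c10eee, so it is the merge base.

0c10eee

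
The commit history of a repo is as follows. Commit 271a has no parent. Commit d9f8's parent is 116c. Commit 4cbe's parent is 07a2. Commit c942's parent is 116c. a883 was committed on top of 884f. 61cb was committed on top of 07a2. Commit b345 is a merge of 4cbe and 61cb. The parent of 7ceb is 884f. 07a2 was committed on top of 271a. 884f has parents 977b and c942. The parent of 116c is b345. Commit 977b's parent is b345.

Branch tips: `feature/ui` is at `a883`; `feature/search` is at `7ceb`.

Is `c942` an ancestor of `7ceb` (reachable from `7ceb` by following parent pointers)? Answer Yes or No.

Ancestors of 7ceb (commits reachable by following parents): {07a2, 116c, 271a, 4cbe, 61cb, 7ceb, 884f, 977b, b345, c942}.
c942 is in that set, so it is an ancestor of 7ceb.

Yes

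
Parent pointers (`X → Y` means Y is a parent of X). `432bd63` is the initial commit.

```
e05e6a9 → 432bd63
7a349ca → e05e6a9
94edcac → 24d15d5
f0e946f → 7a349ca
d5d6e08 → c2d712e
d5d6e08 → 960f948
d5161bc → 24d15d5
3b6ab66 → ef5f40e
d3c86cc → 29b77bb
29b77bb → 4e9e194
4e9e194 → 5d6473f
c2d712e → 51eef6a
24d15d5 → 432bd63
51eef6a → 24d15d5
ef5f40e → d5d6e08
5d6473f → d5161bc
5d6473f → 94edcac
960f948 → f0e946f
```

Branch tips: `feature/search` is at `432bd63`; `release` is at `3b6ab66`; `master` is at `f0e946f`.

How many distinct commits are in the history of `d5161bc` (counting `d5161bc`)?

Walking parent pointers from d5161bc: reachable set = {24d15d5, 432bd63, d5161bc}.
That is 3 commits.

3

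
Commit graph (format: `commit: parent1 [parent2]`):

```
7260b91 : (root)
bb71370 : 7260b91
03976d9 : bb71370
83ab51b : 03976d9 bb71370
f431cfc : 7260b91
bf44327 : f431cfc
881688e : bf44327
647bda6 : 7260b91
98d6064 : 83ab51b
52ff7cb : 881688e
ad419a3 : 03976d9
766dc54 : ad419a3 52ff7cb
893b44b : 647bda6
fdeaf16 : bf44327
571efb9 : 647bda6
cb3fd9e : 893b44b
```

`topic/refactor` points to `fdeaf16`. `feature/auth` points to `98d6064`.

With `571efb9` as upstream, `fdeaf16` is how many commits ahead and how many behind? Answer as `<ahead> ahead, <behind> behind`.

Reachable from fdeaf16: {7260b91, bf44327, f431cfc, fdeaf16}.
Reachable from 571efb9: {571efb9, 647bda6, 7260b91}.
Only in fdeaf16's history (ahead): {bf44327, f431cfc, fdeaf16} — 3.
Only in 571efb9's history (behind): {571efb9, 647bda6} — 2.

3 ahead, 2 behind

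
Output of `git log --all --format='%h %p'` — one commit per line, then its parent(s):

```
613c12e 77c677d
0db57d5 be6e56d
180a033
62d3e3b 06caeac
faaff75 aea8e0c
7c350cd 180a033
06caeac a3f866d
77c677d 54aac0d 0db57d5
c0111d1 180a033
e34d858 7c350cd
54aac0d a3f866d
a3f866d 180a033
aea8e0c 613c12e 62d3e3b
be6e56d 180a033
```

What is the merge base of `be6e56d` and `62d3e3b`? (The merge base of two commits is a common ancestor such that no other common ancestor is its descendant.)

180a033

Ancestors of be6e56d: {180a033, be6e56d}.
Ancestors of 62d3e3b: {06caeac, 180a033, 62d3e3b, a3f866d}.
Common ancestors: {180a033}.
The only common ancestor is 180a033, so it is the merge base.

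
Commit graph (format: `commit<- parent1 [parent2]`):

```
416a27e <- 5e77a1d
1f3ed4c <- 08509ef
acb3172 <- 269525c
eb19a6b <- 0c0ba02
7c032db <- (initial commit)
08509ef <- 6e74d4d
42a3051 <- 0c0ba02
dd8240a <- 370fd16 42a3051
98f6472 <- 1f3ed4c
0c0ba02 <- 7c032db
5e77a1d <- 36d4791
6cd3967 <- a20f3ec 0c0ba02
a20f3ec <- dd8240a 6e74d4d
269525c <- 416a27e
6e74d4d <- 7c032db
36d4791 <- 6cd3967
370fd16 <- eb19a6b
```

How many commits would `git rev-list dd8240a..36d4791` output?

Reachable from 36d4791: {0c0ba02, 36d4791, 370fd16, 42a3051, 6cd3967, 6e74d4d, 7c032db, a20f3ec, dd8240a, eb19a6b}.
Reachable from dd8240a: {0c0ba02, 370fd16, 42a3051, 7c032db, dd8240a, eb19a6b}.
In 36d4791's history but not dd8240a's: {36d4791, 6cd3967, 6e74d4d, a20f3ec} — 4 commits.

4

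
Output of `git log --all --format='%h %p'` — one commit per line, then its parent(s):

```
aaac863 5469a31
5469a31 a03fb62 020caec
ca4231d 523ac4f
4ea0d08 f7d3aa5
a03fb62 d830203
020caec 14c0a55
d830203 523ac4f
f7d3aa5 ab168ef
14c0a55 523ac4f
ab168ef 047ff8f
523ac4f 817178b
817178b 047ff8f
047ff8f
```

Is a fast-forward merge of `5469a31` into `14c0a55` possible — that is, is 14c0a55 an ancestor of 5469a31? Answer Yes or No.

Yes

A fast-forward from 14c0a55 to 5469a31 is possible iff 14c0a55 is an ancestor of 5469a31.
Ancestors of 5469a31: {020caec, 047ff8f, 14c0a55, 523ac4f, 5469a31, 817178b, a03fb62, d830203}.
14c0a55 is among them, so fast-forward is possible.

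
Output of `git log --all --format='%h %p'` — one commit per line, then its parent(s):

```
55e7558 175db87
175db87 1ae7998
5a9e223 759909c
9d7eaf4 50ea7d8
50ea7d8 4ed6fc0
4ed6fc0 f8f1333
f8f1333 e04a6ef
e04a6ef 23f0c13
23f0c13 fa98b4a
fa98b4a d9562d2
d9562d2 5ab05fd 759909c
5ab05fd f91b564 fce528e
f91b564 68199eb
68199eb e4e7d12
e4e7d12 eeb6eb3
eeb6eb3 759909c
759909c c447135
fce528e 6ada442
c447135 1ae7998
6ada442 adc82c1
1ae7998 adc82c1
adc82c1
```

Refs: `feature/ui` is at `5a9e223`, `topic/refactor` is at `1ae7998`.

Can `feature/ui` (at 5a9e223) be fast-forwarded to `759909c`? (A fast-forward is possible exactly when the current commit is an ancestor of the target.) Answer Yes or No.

No

A fast-forward from 5a9e223 to 759909c is possible iff 5a9e223 is an ancestor of 759909c.
Ancestors of 759909c: {1ae7998, 759909c, adc82c1, c447135}.
5a9e223 is not among them, so fast-forward is not possible.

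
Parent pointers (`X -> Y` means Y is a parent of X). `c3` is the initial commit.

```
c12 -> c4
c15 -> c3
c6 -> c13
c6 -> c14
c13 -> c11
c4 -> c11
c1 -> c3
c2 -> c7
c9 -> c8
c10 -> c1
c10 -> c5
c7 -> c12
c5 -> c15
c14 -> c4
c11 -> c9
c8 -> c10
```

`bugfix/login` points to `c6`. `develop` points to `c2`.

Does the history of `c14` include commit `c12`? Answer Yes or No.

Ancestors of c14: {c1, c10, c11, c14, c15, c3, c4, c5, c8, c9}.
c12 is not in that set, so it is not an ancestor of c14.

No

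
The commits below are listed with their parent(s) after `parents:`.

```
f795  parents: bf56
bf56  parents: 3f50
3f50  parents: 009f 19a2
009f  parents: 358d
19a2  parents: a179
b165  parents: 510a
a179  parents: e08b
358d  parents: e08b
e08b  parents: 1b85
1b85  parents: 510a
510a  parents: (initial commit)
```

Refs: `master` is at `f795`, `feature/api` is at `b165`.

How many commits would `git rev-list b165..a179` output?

3

Reachable from a179: {1b85, 510a, a179, e08b}.
Reachable from b165: {510a, b165}.
In a179's history but not b165's: {1b85, a179, e08b} — 3 commits.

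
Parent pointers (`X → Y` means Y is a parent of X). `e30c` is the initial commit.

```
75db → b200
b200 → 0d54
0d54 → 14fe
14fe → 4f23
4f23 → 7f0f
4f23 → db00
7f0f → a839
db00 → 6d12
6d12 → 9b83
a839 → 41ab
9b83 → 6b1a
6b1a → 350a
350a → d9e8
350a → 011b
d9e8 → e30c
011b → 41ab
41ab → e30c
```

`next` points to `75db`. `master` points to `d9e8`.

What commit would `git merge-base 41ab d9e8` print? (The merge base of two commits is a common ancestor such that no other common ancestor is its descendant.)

Ancestors of 41ab: {41ab, e30c}.
Ancestors of d9e8: {d9e8, e30c}.
Common ancestors: {e30c}.
The only common ancestor is e30c, so it is the merge base.

e30c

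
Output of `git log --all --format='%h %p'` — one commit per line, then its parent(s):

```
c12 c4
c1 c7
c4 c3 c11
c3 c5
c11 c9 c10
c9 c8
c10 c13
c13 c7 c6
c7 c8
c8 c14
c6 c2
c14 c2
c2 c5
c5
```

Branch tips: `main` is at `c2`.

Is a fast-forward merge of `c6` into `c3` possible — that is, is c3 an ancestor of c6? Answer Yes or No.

No

A fast-forward from c3 to c6 is possible iff c3 is an ancestor of c6.
Ancestors of c6: {c2, c5, c6}.
c3 is not among them, so fast-forward is not possible.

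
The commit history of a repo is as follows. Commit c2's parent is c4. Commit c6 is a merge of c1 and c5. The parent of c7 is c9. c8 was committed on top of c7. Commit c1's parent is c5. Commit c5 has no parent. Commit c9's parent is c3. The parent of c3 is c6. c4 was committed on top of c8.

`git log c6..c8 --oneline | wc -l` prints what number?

Reachable from c8: {c1, c3, c5, c6, c7, c8, c9}.
Reachable from c6: {c1, c5, c6}.
In c8's history but not c6's: {c3, c7, c8, c9} — 4 commits.

4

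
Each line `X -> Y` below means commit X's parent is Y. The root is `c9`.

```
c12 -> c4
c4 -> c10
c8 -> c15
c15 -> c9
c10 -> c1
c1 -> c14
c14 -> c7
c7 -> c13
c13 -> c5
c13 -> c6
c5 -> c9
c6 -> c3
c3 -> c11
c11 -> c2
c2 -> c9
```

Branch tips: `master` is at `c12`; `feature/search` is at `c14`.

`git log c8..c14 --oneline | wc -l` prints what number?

8

Reachable from c14: {c11, c13, c14, c2, c3, c5, c6, c7, c9}.
Reachable from c8: {c15, c8, c9}.
In c14's history but not c8's: {c11, c13, c14, c2, c3, c5, c6, c7} — 8 commits.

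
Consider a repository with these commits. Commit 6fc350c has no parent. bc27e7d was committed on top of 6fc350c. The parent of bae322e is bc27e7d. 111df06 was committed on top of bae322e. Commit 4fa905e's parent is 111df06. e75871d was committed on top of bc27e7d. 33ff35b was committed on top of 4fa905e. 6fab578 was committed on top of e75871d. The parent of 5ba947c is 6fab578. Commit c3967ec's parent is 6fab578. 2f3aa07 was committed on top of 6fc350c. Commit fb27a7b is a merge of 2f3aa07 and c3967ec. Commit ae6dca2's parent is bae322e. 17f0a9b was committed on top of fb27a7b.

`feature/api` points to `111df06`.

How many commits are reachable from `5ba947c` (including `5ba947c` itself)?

5

Walking parent pointers from 5ba947c: reachable set = {5ba947c, 6fab578, 6fc350c, bc27e7d, e75871d}.
That is 5 commits.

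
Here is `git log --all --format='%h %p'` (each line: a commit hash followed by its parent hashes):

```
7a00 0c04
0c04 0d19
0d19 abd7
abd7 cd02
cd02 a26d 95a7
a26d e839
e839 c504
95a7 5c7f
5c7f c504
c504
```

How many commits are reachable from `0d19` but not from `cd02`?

Reachable from 0d19: {0d19, 5c7f, 95a7, a26d, abd7, c504, cd02, e839}.
Reachable from cd02: {5c7f, 95a7, a26d, c504, cd02, e839}.
In 0d19's history but not cd02's: {0d19, abd7} — 2 commits.

2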